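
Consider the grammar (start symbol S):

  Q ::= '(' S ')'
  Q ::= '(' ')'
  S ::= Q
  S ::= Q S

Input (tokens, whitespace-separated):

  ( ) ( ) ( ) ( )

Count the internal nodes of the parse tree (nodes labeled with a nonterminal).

8

[S [Q ( )] [S [Q ( )] [S [Q ( )] [S [Q ( )]]]]]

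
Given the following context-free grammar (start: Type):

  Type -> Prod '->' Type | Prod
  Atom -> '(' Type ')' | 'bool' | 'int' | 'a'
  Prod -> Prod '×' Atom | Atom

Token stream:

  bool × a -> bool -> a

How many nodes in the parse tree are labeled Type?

3

[Type [Prod [Prod [Atom bool]] × [Atom a]] -> [Type [Prod [Atom bool]] -> [Type [Prod [Atom a]]]]]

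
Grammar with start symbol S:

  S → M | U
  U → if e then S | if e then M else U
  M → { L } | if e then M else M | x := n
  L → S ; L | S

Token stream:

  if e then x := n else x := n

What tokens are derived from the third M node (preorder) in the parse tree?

[S [M if e then [M x := n] else [M x := n]]]

x := n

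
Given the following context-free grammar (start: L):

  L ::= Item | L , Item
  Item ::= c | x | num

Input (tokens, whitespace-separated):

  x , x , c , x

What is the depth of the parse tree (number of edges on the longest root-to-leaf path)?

[L [L [L [L [Item x]] , [Item x]] , [Item c]] , [Item x]]

5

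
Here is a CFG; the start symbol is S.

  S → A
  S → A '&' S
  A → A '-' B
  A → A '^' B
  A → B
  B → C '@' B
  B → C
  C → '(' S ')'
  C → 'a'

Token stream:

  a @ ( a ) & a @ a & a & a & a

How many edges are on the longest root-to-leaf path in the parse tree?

9

[S [A [B [C a] @ [B [C ( [S [A [B [C a]]]] )]]]] & [S [A [B [C a] @ [B [C a]]]] & [S [A [B [C a]]] & [S [A [B [C a]]] & [S [A [B [C a]]]]]]]]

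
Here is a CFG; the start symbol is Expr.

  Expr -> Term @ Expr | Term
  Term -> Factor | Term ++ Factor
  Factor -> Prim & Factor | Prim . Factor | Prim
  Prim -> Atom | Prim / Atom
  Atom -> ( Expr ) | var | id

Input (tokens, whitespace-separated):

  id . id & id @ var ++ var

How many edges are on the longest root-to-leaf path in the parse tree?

[Expr [Term [Factor [Prim [Atom id]] . [Factor [Prim [Atom id]] & [Factor [Prim [Atom id]]]]]] @ [Expr [Term [Term [Factor [Prim [Atom var]]]] ++ [Factor [Prim [Atom var]]]]]]

7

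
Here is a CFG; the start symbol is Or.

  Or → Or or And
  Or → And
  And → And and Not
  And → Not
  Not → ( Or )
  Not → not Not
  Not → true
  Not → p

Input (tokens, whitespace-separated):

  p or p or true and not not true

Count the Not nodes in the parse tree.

6

[Or [Or [Or [And [Not p]]] or [And [Not p]]] or [And [And [Not true]] and [Not not [Not not [Not true]]]]]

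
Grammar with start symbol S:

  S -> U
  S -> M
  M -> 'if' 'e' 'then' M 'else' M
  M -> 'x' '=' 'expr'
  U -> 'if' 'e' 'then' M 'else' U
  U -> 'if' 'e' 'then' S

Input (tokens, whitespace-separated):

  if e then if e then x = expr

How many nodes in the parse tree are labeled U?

[S [U if e then [S [U if e then [S [M x = expr]]]]]]

2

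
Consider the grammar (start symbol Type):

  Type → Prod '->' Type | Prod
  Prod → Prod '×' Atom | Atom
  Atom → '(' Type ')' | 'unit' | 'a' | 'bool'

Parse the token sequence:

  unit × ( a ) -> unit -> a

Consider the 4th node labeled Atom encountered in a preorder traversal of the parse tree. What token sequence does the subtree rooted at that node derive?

unit

[Type [Prod [Prod [Atom unit]] × [Atom ( [Type [Prod [Atom a]]] )]] -> [Type [Prod [Atom unit]] -> [Type [Prod [Atom a]]]]]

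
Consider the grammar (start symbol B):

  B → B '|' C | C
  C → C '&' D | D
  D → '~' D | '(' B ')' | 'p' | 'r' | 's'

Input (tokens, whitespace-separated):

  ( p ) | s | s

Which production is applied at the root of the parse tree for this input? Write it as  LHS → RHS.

[B [B [B [C [D ( [B [C [D p]]] )]]] | [C [D s]]] | [C [D s]]]

B → B '|' C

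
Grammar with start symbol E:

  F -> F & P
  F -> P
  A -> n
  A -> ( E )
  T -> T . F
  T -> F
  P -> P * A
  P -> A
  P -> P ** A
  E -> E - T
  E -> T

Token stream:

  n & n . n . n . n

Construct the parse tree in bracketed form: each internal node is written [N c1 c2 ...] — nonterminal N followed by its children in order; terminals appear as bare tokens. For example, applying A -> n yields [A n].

E
T
T . F
T . F . F
T . F . F . F
F . F . F . F
F & P . F . F . F
P & P . F . F . F
A & P . F . F . F
n & P . F . F . F
n & A . F . F . F
n & n . F . F . F
n & n . P . F . F
n & n . A . F . F
n & n . n . F . F
n & n . n . P . F
n & n . n . A . F
n & n . n . n . F
n & n . n . n . P
n & n . n . n . A
n & n . n . n . n

[E [T [T [T [T [F [F [P [A n]]] & [P [A n]]]] . [F [P [A n]]]] . [F [P [A n]]]] . [F [P [A n]]]]]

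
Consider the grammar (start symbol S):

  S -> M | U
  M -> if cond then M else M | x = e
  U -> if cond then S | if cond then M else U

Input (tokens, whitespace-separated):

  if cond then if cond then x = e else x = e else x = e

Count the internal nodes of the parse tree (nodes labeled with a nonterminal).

[S [M if cond then [M if cond then [M x = e] else [M x = e]] else [M x = e]]]

6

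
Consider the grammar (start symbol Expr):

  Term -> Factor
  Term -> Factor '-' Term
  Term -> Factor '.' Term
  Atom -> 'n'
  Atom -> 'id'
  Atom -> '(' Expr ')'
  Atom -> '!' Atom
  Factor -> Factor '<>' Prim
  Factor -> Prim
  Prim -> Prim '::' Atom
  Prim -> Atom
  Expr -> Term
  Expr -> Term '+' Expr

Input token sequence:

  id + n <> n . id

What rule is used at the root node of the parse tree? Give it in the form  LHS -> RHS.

[Expr [Term [Factor [Prim [Atom id]]]] + [Expr [Term [Factor [Factor [Prim [Atom n]]] <> [Prim [Atom n]]] . [Term [Factor [Prim [Atom id]]]]]]]

Expr -> Term '+' Expr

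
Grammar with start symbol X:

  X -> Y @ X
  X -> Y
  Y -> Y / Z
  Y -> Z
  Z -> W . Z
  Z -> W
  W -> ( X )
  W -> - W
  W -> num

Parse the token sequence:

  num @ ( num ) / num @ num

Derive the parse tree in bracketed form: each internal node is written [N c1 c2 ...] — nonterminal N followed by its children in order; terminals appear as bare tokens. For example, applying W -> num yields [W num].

X
Y @ X
Z @ X
W @ X
num @ X
num @ Y @ X
num @ Y / Z @ X
num @ Z / Z @ X
num @ W / Z @ X
num @ ( X ) / Z @ X
num @ ( Y ) / Z @ X
num @ ( Z ) / Z @ X
num @ ( W ) / Z @ X
num @ ( num ) / Z @ X
num @ ( num ) / W @ X
num @ ( num ) / num @ X
num @ ( num ) / num @ Y
num @ ( num ) / num @ Z
num @ ( num ) / num @ W
num @ ( num ) / num @ num

[X [Y [Z [W num]]] @ [X [Y [Y [Z [W ( [X [Y [Z [W num]]]] )]]] / [Z [W num]]] @ [X [Y [Z [W num]]]]]]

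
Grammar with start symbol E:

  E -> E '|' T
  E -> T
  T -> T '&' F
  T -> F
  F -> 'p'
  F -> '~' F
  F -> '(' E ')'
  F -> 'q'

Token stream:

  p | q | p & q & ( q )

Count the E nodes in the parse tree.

4

[E [E [E [T [F p]]] | [T [F q]]] | [T [T [T [F p]] & [F q]] & [F ( [E [T [F q]]] )]]]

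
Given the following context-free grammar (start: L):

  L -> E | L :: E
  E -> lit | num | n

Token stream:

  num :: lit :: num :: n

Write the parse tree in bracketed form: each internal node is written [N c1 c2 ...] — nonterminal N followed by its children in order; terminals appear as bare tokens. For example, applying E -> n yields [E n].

L
L :: E
L :: E :: E
L :: E :: E :: E
E :: E :: E :: E
num :: E :: E :: E
num :: lit :: E :: E
num :: lit :: num :: E
num :: lit :: num :: n

[L [L [L [L [E num]] :: [E lit]] :: [E num]] :: [E n]]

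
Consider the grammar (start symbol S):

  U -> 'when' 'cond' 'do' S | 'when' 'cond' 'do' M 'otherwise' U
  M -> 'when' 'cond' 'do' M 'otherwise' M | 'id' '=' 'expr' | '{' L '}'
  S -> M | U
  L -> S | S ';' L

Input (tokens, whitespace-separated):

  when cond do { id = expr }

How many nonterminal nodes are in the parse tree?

7

[S [U when cond do [S [M { [L [S [M id = expr]]] }]]]]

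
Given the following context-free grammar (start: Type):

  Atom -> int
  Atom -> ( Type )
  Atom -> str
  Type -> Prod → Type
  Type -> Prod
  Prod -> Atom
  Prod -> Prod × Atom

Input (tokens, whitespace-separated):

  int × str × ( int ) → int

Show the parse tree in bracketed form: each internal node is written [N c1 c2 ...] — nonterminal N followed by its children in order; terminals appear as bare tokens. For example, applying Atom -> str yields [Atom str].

Type
Prod → Type
Prod × Atom → Type
Prod × Atom × Atom → Type
Atom × Atom × Atom → Type
int × Atom × Atom → Type
int × str × Atom → Type
int × str × ( Type ) → Type
int × str × ( Prod ) → Type
int × str × ( Atom ) → Type
int × str × ( int ) → Type
int × str × ( int ) → Prod
int × str × ( int ) → Atom
int × str × ( int ) → int

[Type [Prod [Prod [Prod [Atom int]] × [Atom str]] × [Atom ( [Type [Prod [Atom int]]] )]] → [Type [Prod [Atom int]]]]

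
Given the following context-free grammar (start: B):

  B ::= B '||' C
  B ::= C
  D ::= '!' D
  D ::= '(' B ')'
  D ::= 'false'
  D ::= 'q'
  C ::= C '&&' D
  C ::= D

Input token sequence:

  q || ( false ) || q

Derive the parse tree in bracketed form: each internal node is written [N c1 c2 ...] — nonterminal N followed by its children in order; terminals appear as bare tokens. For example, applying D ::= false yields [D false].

[B [B [B [C [D q]]] || [C [D ( [B [C [D false]]] )]]] || [C [D q]]]

B
B || C
B || C || C
C || C || C
D || C || C
q || C || C
q || D || C
q || ( B ) || C
q || ( C ) || C
q || ( D ) || C
q || ( false ) || C
q || ( false ) || D
q || ( false ) || q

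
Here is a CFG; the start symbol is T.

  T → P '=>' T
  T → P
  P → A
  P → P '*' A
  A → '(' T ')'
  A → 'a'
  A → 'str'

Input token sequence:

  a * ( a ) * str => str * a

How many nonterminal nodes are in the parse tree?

[T [P [P [P [A a]] * [A ( [T [P [A a]]] )]] * [A str]] => [T [P [P [A str]] * [A a]]]]

15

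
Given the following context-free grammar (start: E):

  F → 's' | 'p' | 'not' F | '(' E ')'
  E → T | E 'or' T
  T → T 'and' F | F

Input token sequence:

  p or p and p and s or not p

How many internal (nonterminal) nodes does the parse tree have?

14

[E [E [E [T [F p]]] or [T [T [T [F p]] and [F p]] and [F s]]] or [T [F not [F p]]]]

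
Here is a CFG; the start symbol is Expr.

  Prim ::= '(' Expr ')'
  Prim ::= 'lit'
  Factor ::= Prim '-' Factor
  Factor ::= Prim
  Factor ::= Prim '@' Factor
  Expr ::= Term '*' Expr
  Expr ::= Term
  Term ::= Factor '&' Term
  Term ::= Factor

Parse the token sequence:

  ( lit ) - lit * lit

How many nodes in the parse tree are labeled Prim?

4

[Expr [Term [Factor [Prim ( [Expr [Term [Factor [Prim lit]]]] )] - [Factor [Prim lit]]]] * [Expr [Term [Factor [Prim lit]]]]]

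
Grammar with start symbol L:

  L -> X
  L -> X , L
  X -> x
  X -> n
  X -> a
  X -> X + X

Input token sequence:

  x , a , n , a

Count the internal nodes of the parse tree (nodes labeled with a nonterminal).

8

[L [X x] , [L [X a] , [L [X n] , [L [X a]]]]]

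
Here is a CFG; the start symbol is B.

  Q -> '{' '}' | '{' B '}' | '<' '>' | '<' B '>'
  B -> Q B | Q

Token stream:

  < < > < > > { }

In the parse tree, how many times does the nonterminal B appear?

[B [Q < [B [Q < >] [B [Q < >]]] >] [B [Q { }]]]

4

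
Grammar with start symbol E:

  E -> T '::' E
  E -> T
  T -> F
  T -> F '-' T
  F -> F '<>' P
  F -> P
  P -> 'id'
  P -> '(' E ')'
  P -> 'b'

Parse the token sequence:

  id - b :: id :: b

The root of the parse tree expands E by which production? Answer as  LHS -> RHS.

E -> T '::' E

[E [T [F [P id]] - [T [F [P b]]]] :: [E [T [F [P id]]] :: [E [T [F [P b]]]]]]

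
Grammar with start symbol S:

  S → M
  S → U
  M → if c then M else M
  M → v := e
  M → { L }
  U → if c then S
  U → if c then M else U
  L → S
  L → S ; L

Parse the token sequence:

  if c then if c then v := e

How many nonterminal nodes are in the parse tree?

[S [U if c then [S [U if c then [S [M v := e]]]]]]

6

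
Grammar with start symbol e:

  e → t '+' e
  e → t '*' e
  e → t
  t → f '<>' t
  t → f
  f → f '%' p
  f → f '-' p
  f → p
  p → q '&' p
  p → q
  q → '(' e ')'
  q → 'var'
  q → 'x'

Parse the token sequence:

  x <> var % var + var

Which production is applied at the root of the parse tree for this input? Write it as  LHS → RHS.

e → t '+' e

[e [t [f [p [q x]]] <> [t [f [f [p [q var]]] % [p [q var]]]]] + [e [t [f [p [q var]]]]]]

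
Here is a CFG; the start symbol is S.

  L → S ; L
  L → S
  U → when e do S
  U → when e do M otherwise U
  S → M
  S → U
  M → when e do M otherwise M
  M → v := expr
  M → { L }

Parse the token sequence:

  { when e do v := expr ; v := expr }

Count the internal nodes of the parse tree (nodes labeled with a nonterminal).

[S [M { [L [S [U when e do [S [M v := expr]]]] ; [L [S [M v := expr]]]] }]]

10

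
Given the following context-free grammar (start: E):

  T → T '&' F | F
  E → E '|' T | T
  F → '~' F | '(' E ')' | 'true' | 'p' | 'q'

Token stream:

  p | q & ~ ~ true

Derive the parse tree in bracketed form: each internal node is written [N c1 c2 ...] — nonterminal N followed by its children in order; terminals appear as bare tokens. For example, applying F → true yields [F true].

[E [E [T [F p]]] | [T [T [F q]] & [F ~ [F ~ [F true]]]]]

E
E | T
T | T
F | T
p | T
p | T & F
p | F & F
p | q & F
p | q & ~ F
p | q & ~ ~ F
p | q & ~ ~ true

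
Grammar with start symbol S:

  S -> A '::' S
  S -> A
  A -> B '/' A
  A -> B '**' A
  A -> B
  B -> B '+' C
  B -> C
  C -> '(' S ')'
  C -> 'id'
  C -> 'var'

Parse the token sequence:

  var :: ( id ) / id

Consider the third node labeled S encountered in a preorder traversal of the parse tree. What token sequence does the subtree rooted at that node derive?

[S [A [B [C var]]] :: [S [A [B [C ( [S [A [B [C id]]]] )]] / [A [B [C id]]]]]]

id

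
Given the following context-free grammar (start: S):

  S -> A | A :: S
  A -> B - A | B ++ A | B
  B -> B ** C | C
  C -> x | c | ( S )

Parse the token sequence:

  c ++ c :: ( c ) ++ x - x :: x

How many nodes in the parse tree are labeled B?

7

[S [A [B [C c]] ++ [A [B [C c]]]] :: [S [A [B [C ( [S [A [B [C c]]]] )]] ++ [A [B [C x]] - [A [B [C x]]]]] :: [S [A [B [C x]]]]]]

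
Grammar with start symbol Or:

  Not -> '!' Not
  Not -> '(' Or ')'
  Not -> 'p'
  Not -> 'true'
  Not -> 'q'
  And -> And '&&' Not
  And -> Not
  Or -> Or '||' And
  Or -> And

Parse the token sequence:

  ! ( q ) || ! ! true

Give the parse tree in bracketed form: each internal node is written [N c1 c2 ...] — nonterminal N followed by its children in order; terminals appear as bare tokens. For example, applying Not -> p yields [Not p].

Or
Or || And
And || And
Not || And
! Not || And
! ( Or ) || And
! ( And ) || And
! ( Not ) || And
! ( q ) || And
! ( q ) || Not
! ( q ) || ! Not
! ( q ) || ! ! Not
! ( q ) || ! ! true

[Or [Or [And [Not ! [Not ( [Or [And [Not q]]] )]]]] || [And [Not ! [Not ! [Not true]]]]]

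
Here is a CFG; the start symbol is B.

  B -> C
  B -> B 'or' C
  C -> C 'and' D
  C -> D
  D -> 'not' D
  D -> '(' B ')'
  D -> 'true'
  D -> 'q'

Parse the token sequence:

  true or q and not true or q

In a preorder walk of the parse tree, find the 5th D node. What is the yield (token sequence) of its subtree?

q

[B [B [B [C [D true]]] or [C [C [D q]] and [D not [D true]]]] or [C [D q]]]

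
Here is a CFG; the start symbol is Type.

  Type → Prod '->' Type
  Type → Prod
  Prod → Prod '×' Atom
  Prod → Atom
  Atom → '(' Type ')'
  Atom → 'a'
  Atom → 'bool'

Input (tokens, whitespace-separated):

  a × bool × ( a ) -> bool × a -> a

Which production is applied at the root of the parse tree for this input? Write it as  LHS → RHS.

Type → Prod '->' Type

[Type [Prod [Prod [Prod [Atom a]] × [Atom bool]] × [Atom ( [Type [Prod [Atom a]]] )]] -> [Type [Prod [Prod [Atom bool]] × [Atom a]] -> [Type [Prod [Atom a]]]]]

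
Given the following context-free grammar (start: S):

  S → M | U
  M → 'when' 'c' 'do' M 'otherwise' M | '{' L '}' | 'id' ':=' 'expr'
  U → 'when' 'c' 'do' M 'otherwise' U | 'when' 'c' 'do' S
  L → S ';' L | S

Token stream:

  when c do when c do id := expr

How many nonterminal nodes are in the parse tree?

[S [U when c do [S [U when c do [S [M id := expr]]]]]]

6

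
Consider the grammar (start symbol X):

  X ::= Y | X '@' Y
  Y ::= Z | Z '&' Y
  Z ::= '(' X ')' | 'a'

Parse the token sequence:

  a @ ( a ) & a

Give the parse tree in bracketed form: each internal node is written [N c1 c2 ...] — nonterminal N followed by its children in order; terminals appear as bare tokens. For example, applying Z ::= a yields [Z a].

X
X @ Y
Y @ Y
Z @ Y
a @ Y
a @ Z & Y
a @ ( X ) & Y
a @ ( Y ) & Y
a @ ( Z ) & Y
a @ ( a ) & Y
a @ ( a ) & Z
a @ ( a ) & a

[X [X [Y [Z a]]] @ [Y [Z ( [X [Y [Z a]]] )] & [Y [Z a]]]]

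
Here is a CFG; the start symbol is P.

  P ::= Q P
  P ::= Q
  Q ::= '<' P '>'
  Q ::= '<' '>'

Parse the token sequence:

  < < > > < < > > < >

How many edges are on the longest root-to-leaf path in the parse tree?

[P [Q < [P [Q < >]] >] [P [Q < [P [Q < >]] >] [P [Q < >]]]]

5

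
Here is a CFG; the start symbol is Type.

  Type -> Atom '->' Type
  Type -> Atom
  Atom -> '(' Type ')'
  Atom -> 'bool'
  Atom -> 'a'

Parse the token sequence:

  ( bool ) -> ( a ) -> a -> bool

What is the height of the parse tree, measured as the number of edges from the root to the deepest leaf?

[Type [Atom ( [Type [Atom bool]] )] -> [Type [Atom ( [Type [Atom a]] )] -> [Type [Atom a] -> [Type [Atom bool]]]]]

5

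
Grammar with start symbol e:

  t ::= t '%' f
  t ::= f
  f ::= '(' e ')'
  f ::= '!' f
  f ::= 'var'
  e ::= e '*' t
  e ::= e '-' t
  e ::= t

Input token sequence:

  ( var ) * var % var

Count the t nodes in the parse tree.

[e [e [t [f ( [e [t [f var]]] )]]] * [t [t [f var]] % [f var]]]

4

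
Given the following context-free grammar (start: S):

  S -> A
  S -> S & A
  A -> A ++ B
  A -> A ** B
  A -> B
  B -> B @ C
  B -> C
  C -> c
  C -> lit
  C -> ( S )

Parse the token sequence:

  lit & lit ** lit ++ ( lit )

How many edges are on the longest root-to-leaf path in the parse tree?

[S [S [A [B [C lit]]]] & [A [A [A [B [C lit]]] ** [B [C lit]]] ++ [B [C ( [S [A [B [C lit]]]] )]]]]

8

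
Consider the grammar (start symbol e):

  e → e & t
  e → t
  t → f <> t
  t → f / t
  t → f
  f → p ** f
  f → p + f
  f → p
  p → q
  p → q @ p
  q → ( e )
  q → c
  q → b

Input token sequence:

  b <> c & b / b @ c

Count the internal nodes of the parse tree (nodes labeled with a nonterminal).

[e [e [t [f [p [q b]]] <> [t [f [p [q c]]]]]] & [t [f [p [q b]]] / [t [f [p [q b] @ [p [q c]]]]]]]

20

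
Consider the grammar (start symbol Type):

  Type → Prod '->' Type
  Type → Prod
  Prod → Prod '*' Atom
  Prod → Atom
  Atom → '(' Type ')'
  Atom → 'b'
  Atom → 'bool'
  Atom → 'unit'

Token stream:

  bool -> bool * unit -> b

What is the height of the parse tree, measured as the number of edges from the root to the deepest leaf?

5

[Type [Prod [Atom bool]] -> [Type [Prod [Prod [Atom bool]] * [Atom unit]] -> [Type [Prod [Atom b]]]]]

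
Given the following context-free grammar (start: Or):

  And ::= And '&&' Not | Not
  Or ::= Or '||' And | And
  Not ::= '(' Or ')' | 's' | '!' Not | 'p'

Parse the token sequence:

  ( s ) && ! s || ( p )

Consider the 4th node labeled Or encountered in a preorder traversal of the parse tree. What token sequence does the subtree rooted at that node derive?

p

[Or [Or [And [And [Not ( [Or [And [Not s]]] )]] && [Not ! [Not s]]]] || [And [Not ( [Or [And [Not p]]] )]]]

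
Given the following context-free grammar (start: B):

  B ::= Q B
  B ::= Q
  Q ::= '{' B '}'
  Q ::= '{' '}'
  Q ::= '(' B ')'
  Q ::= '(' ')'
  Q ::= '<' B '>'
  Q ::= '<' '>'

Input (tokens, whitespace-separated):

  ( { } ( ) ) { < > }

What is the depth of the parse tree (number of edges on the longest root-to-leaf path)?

[B [Q ( [B [Q { }] [B [Q ( )]]] )] [B [Q { [B [Q < >]] }]]]

5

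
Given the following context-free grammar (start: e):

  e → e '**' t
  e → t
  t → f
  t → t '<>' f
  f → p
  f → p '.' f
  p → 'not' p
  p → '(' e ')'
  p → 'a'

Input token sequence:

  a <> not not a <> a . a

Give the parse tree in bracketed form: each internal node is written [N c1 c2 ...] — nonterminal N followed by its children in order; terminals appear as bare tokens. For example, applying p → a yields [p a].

e
t
t <> f
t <> f <> f
f <> f <> f
p <> f <> f
a <> f <> f
a <> p <> f
a <> not p <> f
a <> not not p <> f
a <> not not a <> f
a <> not not a <> p . f
a <> not not a <> a . f
a <> not not a <> a . p
a <> not not a <> a . a

[e [t [t [t [f [p a]]] <> [f [p not [p not [p a]]]]] <> [f [p a] . [f [p a]]]]]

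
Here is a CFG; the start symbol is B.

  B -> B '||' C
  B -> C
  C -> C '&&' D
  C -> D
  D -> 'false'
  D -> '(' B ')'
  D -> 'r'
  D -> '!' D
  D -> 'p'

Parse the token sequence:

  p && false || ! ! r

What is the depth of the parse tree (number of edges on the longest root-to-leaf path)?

5

[B [B [C [C [D p]] && [D false]]] || [C [D ! [D ! [D r]]]]]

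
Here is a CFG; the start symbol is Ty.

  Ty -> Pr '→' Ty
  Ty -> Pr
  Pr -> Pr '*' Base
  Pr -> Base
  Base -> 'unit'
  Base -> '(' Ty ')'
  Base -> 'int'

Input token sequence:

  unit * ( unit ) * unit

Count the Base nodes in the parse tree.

[Ty [Pr [Pr [Pr [Base unit]] * [Base ( [Ty [Pr [Base unit]]] )]] * [Base unit]]]

4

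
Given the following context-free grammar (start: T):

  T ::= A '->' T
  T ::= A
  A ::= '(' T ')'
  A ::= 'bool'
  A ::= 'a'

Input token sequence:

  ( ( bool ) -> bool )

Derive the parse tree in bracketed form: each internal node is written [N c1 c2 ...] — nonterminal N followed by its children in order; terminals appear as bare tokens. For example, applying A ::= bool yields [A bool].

[T [A ( [T [A ( [T [A bool]] )] -> [T [A bool]]] )]]

T
A
( T )
( A -> T )
( ( T ) -> T )
( ( A ) -> T )
( ( bool ) -> T )
( ( bool ) -> A )
( ( bool ) -> bool )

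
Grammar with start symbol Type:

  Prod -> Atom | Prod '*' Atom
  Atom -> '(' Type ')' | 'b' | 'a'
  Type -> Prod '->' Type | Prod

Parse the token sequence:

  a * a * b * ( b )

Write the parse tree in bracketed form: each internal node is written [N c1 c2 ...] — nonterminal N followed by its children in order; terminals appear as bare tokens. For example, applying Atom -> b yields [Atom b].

[Type [Prod [Prod [Prod [Prod [Atom a]] * [Atom a]] * [Atom b]] * [Atom ( [Type [Prod [Atom b]]] )]]]

Type
Prod
Prod * Atom
Prod * Atom * Atom
Prod * Atom * Atom * Atom
Atom * Atom * Atom * Atom
a * Atom * Atom * Atom
a * a * Atom * Atom
a * a * b * Atom
a * a * b * ( Type )
a * a * b * ( Prod )
a * a * b * ( Atom )
a * a * b * ( b )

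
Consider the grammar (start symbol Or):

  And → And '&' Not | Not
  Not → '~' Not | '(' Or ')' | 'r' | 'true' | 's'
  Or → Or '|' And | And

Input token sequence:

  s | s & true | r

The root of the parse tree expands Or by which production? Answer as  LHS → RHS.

[Or [Or [Or [And [Not s]]] | [And [And [Not s]] & [Not true]]] | [And [Not r]]]

Or → Or '|' And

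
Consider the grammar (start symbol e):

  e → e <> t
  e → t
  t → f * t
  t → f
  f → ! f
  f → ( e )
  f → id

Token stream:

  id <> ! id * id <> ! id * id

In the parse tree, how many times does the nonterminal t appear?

[e [e [e [t [f id]]] <> [t [f ! [f id]] * [t [f id]]]] <> [t [f ! [f id]] * [t [f id]]]]

5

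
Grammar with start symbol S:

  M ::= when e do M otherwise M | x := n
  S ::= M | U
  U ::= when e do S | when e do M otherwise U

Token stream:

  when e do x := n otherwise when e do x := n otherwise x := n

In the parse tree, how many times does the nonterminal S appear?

1

[S [M when e do [M x := n] otherwise [M when e do [M x := n] otherwise [M x := n]]]]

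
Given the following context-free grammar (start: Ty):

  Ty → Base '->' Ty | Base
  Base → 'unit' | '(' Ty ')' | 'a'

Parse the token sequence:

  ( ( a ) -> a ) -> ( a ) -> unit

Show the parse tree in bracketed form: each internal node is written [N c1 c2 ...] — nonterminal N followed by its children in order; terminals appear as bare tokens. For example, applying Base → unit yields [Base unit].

Ty
Base -> Ty
( Ty ) -> Ty
( Base -> Ty ) -> Ty
( ( Ty ) -> Ty ) -> Ty
( ( Base ) -> Ty ) -> Ty
( ( a ) -> Ty ) -> Ty
( ( a ) -> Base ) -> Ty
( ( a ) -> a ) -> Ty
( ( a ) -> a ) -> Base -> Ty
( ( a ) -> a ) -> ( Ty ) -> Ty
( ( a ) -> a ) -> ( Base ) -> Ty
( ( a ) -> a ) -> ( a ) -> Ty
( ( a ) -> a ) -> ( a ) -> Base
( ( a ) -> a ) -> ( a ) -> unit

[Ty [Base ( [Ty [Base ( [Ty [Base a]] )] -> [Ty [Base a]]] )] -> [Ty [Base ( [Ty [Base a]] )] -> [Ty [Base unit]]]]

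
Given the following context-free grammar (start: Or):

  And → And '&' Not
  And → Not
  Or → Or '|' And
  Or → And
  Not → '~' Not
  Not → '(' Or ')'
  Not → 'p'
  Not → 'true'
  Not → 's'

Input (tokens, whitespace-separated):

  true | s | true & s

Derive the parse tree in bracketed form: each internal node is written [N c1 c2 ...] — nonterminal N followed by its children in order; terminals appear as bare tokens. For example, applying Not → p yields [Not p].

Or
Or | And
Or | And | And
And | And | And
Not | And | And
true | And | And
true | Not | And
true | s | And
true | s | And & Not
true | s | Not & Not
true | s | true & Not
true | s | true & s

[Or [Or [Or [And [Not true]]] | [And [Not s]]] | [And [And [Not true]] & [Not s]]]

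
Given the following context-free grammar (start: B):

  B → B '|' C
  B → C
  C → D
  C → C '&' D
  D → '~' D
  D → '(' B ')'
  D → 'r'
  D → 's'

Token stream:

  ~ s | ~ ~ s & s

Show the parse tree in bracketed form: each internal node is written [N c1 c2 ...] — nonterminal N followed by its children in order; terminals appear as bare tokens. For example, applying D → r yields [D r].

B
B | C
C | C
D | C
~ D | C
~ s | C
~ s | C & D
~ s | D & D
~ s | ~ D & D
~ s | ~ ~ D & D
~ s | ~ ~ s & D
~ s | ~ ~ s & s

[B [B [C [D ~ [D s]]]] | [C [C [D ~ [D ~ [D s]]]] & [D s]]]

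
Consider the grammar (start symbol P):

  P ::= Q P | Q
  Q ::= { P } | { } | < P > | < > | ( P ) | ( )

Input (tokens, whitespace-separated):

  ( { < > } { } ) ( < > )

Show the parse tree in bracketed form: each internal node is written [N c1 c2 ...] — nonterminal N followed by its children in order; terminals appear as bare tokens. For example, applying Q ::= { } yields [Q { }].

P
Q P
( P ) P
( Q P ) P
( { P } P ) P
( { Q } P ) P
( { < > } P ) P
( { < > } Q ) P
( { < > } { } ) P
( { < > } { } ) Q
( { < > } { } ) ( P )
( { < > } { } ) ( Q )
( { < > } { } ) ( < > )

[P [Q ( [P [Q { [P [Q < >]] }] [P [Q { }]]] )] [P [Q ( [P [Q < >]] )]]]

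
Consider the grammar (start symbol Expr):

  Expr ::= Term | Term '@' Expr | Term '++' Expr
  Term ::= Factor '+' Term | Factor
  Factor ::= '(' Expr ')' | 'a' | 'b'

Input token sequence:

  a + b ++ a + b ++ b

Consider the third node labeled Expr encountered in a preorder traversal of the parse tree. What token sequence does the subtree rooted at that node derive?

[Expr [Term [Factor a] + [Term [Factor b]]] ++ [Expr [Term [Factor a] + [Term [Factor b]]] ++ [Expr [Term [Factor b]]]]]

b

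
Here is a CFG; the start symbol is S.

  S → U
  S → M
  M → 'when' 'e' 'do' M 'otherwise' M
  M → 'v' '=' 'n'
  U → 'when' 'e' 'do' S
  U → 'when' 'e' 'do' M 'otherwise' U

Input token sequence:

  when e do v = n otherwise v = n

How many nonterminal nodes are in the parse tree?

4

[S [M when e do [M v = n] otherwise [M v = n]]]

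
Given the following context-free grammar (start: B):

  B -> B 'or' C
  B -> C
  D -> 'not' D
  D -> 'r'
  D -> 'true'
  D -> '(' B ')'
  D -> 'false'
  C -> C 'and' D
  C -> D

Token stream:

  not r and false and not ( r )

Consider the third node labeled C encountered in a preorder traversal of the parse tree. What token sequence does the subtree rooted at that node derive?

not r

[B [C [C [C [D not [D r]]] and [D false]] and [D not [D ( [B [C [D r]]] )]]]]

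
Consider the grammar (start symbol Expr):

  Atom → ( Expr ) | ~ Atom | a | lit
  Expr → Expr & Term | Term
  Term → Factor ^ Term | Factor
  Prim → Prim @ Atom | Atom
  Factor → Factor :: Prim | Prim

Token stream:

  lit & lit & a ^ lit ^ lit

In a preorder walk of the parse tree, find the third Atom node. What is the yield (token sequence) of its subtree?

a

[Expr [Expr [Expr [Term [Factor [Prim [Atom lit]]]]] & [Term [Factor [Prim [Atom lit]]]]] & [Term [Factor [Prim [Atom a]]] ^ [Term [Factor [Prim [Atom lit]]] ^ [Term [Factor [Prim [Atom lit]]]]]]]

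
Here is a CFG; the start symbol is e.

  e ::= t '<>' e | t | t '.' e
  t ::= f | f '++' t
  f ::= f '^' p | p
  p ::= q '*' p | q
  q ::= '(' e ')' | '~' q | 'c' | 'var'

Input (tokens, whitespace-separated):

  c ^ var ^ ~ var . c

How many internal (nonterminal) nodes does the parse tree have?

17

[e [t [f [f [f [p [q c]]] ^ [p [q var]]] ^ [p [q ~ [q var]]]]] . [e [t [f [p [q c]]]]]]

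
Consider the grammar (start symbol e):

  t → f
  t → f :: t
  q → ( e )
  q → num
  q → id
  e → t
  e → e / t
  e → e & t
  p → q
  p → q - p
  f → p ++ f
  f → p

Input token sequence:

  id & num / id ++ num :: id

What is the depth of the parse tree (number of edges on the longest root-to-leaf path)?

7

[e [e [e [t [f [p [q id]]]]] & [t [f [p [q num]]]]] / [t [f [p [q id]] ++ [f [p [q num]]]] :: [t [f [p [q id]]]]]]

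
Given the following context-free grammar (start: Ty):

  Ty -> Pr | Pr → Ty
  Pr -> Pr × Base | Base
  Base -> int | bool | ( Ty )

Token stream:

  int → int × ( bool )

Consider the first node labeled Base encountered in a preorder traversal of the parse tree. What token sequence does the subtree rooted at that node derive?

int

[Ty [Pr [Base int]] → [Ty [Pr [Pr [Base int]] × [Base ( [Ty [Pr [Base bool]]] )]]]]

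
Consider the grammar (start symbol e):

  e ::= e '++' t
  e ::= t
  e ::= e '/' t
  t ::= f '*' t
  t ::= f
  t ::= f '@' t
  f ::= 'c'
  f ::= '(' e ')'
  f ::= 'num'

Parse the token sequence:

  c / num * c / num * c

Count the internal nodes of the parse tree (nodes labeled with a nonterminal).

[e [e [e [t [f c]]] / [t [f num] * [t [f c]]]] / [t [f num] * [t [f c]]]]

13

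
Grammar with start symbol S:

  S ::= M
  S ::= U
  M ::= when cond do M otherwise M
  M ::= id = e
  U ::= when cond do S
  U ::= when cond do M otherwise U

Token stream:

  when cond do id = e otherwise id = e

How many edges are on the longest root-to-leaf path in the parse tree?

[S [M when cond do [M id = e] otherwise [M id = e]]]

3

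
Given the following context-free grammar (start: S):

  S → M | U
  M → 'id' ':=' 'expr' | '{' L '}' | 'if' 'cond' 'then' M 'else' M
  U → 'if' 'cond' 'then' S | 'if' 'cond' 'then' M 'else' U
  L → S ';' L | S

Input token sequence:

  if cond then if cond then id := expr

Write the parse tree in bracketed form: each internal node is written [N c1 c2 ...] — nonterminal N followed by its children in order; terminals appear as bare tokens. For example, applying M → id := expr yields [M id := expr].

S
U
if cond then S
if cond then U
if cond then if cond then S
if cond then if cond then M
if cond then if cond then id := expr

[S [U if cond then [S [U if cond then [S [M id := expr]]]]]]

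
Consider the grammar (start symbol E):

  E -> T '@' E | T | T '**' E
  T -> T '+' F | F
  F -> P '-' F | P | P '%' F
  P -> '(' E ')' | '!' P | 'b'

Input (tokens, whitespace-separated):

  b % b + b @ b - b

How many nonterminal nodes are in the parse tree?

15

[E [T [T [F [P b] % [F [P b]]]] + [F [P b]]] @ [E [T [F [P b] - [F [P b]]]]]]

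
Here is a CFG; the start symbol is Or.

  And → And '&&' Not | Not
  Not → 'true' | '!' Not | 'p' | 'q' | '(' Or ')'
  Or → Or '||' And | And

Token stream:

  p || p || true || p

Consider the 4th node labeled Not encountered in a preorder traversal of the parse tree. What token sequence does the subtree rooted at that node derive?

p

[Or [Or [Or [Or [And [Not p]]] || [And [Not p]]] || [And [Not true]]] || [And [Not p]]]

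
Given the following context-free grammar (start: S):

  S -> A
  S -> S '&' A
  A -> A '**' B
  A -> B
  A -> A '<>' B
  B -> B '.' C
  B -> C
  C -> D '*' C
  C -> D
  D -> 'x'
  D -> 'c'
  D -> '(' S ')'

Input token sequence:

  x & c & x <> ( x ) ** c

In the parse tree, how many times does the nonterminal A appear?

6

[S [S [S [A [B [C [D x]]]]] & [A [B [C [D c]]]]] & [A [A [A [B [C [D x]]]] <> [B [C [D ( [S [A [B [C [D x]]]]] )]]]] ** [B [C [D c]]]]]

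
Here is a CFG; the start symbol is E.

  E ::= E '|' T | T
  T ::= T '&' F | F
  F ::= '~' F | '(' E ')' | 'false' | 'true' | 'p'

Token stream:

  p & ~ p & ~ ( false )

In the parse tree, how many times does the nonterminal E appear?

2

[E [T [T [T [F p]] & [F ~ [F p]]] & [F ~ [F ( [E [T [F false]]] )]]]]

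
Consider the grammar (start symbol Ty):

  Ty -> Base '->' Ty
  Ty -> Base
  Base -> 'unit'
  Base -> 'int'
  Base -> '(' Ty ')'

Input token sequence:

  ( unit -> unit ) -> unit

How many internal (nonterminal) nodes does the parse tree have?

[Ty [Base ( [Ty [Base unit] -> [Ty [Base unit]]] )] -> [Ty [Base unit]]]

8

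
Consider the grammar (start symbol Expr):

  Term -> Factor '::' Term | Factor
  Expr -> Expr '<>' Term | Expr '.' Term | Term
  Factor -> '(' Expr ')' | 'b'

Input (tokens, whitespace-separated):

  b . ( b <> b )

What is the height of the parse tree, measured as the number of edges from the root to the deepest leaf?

[Expr [Expr [Term [Factor b]]] . [Term [Factor ( [Expr [Expr [Term [Factor b]]] <> [Term [Factor b]]] )]]]

7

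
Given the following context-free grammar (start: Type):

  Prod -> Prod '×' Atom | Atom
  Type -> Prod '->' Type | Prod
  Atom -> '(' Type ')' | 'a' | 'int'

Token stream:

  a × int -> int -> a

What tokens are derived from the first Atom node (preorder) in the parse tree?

[Type [Prod [Prod [Atom a]] × [Atom int]] -> [Type [Prod [Atom int]] -> [Type [Prod [Atom a]]]]]

a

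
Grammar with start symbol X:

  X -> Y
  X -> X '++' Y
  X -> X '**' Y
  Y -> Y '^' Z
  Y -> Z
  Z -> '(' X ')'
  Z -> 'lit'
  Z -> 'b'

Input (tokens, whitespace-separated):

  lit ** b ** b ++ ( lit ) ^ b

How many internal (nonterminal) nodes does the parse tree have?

17

[X [X [X [X [Y [Z lit]]] ** [Y [Z b]]] ** [Y [Z b]]] ++ [Y [Y [Z ( [X [Y [Z lit]]] )]] ^ [Z b]]]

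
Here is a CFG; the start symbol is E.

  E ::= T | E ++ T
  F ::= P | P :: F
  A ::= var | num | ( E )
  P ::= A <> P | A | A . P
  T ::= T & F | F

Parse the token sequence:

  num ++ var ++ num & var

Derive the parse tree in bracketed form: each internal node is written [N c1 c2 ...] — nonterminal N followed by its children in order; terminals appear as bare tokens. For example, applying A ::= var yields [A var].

E
E ++ T
E ++ T ++ T
T ++ T ++ T
F ++ T ++ T
P ++ T ++ T
A ++ T ++ T
num ++ T ++ T
num ++ F ++ T
num ++ P ++ T
num ++ A ++ T
num ++ var ++ T
num ++ var ++ T & F
num ++ var ++ F & F
num ++ var ++ P & F
num ++ var ++ A & F
num ++ var ++ num & F
num ++ var ++ num & P
num ++ var ++ num & A
num ++ var ++ num & var

[E [E [E [T [F [P [A num]]]]] ++ [T [F [P [A var]]]]] ++ [T [T [F [P [A num]]]] & [F [P [A var]]]]]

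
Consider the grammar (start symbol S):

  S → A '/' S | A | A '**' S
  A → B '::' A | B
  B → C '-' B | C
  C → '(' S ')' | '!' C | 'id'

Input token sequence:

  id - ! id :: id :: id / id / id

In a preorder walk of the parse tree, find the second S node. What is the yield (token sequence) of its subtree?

[S [A [B [C id] - [B [C ! [C id]]]] :: [A [B [C id]] :: [A [B [C id]]]]] / [S [A [B [C id]]] / [S [A [B [C id]]]]]]

id / id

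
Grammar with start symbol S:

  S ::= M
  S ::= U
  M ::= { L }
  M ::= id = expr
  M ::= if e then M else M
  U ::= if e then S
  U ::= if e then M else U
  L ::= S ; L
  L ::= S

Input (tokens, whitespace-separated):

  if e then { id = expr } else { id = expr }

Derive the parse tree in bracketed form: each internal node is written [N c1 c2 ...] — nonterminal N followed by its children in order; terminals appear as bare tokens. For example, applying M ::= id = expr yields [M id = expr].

[S [M if e then [M { [L [S [M id = expr]]] }] else [M { [L [S [M id = expr]]] }]]]

S
M
if e then M else M
if e then { L } else M
if e then { S } else M
if e then { M } else M
if e then { id = expr } else M
if e then { id = expr } else { L }
if e then { id = expr } else { S }
if e then { id = expr } else { M }
if e then { id = expr } else { id = expr }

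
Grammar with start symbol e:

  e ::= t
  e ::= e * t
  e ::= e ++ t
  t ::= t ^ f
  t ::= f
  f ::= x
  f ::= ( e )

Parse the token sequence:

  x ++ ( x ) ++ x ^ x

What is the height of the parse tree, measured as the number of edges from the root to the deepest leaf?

7

[e [e [e [t [f x]]] ++ [t [f ( [e [t [f x]]] )]]] ++ [t [t [f x]] ^ [f x]]]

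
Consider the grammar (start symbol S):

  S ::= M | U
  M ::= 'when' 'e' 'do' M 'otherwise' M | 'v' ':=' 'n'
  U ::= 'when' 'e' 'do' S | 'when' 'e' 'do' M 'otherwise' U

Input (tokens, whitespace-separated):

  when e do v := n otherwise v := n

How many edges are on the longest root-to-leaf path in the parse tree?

[S [M when e do [M v := n] otherwise [M v := n]]]

3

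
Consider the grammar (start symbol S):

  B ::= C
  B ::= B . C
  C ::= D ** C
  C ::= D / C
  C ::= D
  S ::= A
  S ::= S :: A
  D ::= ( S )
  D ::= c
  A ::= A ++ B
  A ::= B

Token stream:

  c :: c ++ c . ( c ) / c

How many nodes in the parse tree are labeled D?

[S [S [A [B [C [D c]]]]] :: [A [A [B [C [D c]]]] ++ [B [B [C [D c]]] . [C [D ( [S [A [B [C [D c]]]]] )] / [C [D c]]]]]]

6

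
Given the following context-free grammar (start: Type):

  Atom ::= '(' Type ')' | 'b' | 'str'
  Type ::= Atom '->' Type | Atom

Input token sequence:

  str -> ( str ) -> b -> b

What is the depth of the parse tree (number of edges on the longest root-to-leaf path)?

5

[Type [Atom str] -> [Type [Atom ( [Type [Atom str]] )] -> [Type [Atom b] -> [Type [Atom b]]]]]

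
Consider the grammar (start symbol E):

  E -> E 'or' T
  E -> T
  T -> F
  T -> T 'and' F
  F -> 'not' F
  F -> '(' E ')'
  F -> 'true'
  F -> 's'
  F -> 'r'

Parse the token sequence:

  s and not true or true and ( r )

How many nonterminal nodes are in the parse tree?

[E [E [T [T [F s]] and [F not [F true]]]] or [T [T [F true]] and [F ( [E [T [F r]]] )]]]

14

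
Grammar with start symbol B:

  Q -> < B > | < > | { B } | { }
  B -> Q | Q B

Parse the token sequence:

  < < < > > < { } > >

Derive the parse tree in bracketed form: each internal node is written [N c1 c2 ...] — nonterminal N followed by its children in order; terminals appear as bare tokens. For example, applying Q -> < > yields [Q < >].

B
Q
< B >
< Q B >
< < B > B >
< < Q > B >
< < < > > B >
< < < > > Q >
< < < > > < B > >
< < < > > < Q > >
< < < > > < { } > >

[B [Q < [B [Q < [B [Q < >]] >] [B [Q < [B [Q { }]] >]]] >]]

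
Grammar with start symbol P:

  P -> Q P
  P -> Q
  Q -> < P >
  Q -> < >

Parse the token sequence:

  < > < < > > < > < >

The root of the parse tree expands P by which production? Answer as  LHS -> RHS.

[P [Q < >] [P [Q < [P [Q < >]] >] [P [Q < >] [P [Q < >]]]]]

P -> Q P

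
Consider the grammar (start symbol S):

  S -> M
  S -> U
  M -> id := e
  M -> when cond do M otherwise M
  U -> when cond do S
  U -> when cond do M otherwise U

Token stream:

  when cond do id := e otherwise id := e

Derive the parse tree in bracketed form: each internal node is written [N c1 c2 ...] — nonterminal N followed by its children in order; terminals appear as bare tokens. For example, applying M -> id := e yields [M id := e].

S
M
when cond do M otherwise M
when cond do id := e otherwise M
when cond do id := e otherwise id := e

[S [M when cond do [M id := e] otherwise [M id := e]]]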